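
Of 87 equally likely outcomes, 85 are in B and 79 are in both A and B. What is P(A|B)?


P(A|B) = P(A∩B)/P(B) = (79/87)/(85/87) = 79/85

79/85


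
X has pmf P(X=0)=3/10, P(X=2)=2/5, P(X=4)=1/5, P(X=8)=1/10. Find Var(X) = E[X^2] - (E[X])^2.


E[X] = 12/5, E[X^2] = 56/5
Var(X) = E[X^2] - (E[X])^2 = 56/5 - (12/5)^2 = 136/25

136/25


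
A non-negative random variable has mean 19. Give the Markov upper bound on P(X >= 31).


Markov: P(X >= a) <= E[X]/a
P(X >= 31) <= 19/31

19/31


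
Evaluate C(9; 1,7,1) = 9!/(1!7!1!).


9! = 362880
Denominator: 1!=1 * 7!=5040 * 1!=1
Coefficient = 362880 / 5040 = 72

72


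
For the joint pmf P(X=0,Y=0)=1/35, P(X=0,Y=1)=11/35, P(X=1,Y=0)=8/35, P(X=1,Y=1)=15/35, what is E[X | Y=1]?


P(Y=1) = 26/35
E[X|Y=1] = (0*11 + 1*15)/26 = 15/26

15/26


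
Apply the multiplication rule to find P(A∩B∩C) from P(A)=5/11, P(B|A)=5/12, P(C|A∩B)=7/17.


P(A∩B∩C) = P(A) * P(B|A) * P(C|A∩B)
= 5/11 * 5/12 * 7/17
= 25/132 * 7/17 = 175/2244

175/2244


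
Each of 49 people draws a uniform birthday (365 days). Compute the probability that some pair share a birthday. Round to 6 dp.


P(all different) = prod((365-i)/365 for i=0..48) = 0.034220
P(at least one match) = 1 - 0.034220 = 0.965780

0.965780


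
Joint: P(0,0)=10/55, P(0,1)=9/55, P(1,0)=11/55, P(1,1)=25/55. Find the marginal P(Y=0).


P(Y=0) = P(0,0)+P(1,0) = 10/55 + 11/55 = 21/55

21/55


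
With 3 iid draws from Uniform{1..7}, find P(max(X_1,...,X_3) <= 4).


P(max <= 4) = P(all X_i <= 4) = (P(X_1 <= 4))^3
= (4/7)^3 = 64/343

64/343


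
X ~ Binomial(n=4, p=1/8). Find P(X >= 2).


P(X>=2) = P(X=2) + P(X=3) + P(X=4)
= 147/2048 + 7/1024 + 1/4096
= 323/4096

323/4096


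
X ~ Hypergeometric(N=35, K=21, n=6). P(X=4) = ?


P(X=4) = C(21,4)*C(14,2) / C(35,6)
= 5985*91 / 1623160
= 544635/1623160 = 15561/46376

15561/46376


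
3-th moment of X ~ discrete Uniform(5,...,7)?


E[X^3] = (1/3) * sum(x^3 for x=5..7)
= 684/3 = 228

228


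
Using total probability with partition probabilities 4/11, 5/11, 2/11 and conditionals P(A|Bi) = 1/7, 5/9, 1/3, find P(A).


P(A) = P(A|B1)P(B1) + P(A|B2)P(B2) + P(A|B3)P(B3)
= 1/7*4/11 + 5/9*5/11 + 1/3*2/11
= 4/77 + 25/99 + 2/33 = 23/63

23/63


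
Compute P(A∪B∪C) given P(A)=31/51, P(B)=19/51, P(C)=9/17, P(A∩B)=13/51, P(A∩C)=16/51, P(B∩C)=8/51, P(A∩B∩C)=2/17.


P(A∪B∪C) = P(A)+P(B)+P(C) - P(AB)-P(AC)-P(BC) + P(ABC)
= 31/51+19/51+9/17 - 13/51-16/51-8/51 + 2/17
= 46/51

46/51


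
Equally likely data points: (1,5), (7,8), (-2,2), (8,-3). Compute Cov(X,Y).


E[X]=7/2, E[Y]=3, E[XY]=33/4
Cov(X,Y) = E[XY] - E[X]E[Y] = 33/4 - 7/2*3 = -9/4

-9/4


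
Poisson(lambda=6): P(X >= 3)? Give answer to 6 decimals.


P(X>=3) = 1 - P(X<=2) = 1 - (e^(-6)*6^0/0! + e^(-6)*6^1/1! + e^(-6)*6^2/2!)
≈ 1 - (0.0024787522 + 0.0148725131 + 0.0446175392)
= 1 - 0.0619688045 = 0.9380311955
≈ 0.938031

0.938031


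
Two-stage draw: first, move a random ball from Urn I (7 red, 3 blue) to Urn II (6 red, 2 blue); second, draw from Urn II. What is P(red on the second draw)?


P(transfer red) = 7/10; P(transfer blue) = 3/10
If red transferred: Urn II has 7 red of 9, so P(red|red moved) = 7/9
If blue transferred: Urn II has 6 red of 9, so P(red|blue moved) = 2/3
By total probability: P(red) = 7/10*7/9 + 3/10*2/3 = 67/90

67/90


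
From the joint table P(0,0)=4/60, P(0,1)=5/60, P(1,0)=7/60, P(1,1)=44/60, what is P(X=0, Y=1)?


Read from table: P(X=0, Y=1) = 5/60 = 1/12

1/12


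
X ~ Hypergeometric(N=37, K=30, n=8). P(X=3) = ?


P(X=3) = C(30,3)*C(7,5) / C(37,8)
= 4060*21 / 38608020
= 85260/38608020 = 1421/643467

1421/643467


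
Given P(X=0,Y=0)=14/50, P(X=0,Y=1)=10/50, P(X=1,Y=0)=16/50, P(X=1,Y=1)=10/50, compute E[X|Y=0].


P(Y=0) = 30/50
E[X|Y=0] = (0*14 + 1*16)/30 = 16/30 = 8/15

8/15


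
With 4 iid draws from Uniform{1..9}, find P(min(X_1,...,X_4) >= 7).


P(min >= 7) = P(all X_i >= 7) = (P(X_1 >= 7))^4
= (3/9)^4 = (1/3)^4 = 1/81

1/81


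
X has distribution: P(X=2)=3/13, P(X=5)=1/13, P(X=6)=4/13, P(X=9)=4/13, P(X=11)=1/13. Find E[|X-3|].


E[|X-3|] = sum(g(x)*P(x))
= 1*3/13 + 2*1/13 + 3*4/13 + 6*4/13 + 8*1/13
= 49/13

49/13


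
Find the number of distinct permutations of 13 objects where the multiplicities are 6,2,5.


13! = 6227020800
Denominator: 6!=720 * 2!=2 * 5!=120
Coefficient = 6227020800 / 172800 = 36036

36036


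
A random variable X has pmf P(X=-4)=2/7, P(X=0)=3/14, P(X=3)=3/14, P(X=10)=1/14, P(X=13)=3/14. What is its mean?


E[X] = sum(x * P(x))
= -4*2/7 + 0*3/14 + 3*3/14 + 10*1/14 + 13*3/14
= 3

3


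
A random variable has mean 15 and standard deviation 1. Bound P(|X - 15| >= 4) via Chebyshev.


k = 4/1 = 4
Chebyshev: P(|X-mu| >= k*sigma) <= 1/k^2 = 1/4^2 = 1/16

1/16


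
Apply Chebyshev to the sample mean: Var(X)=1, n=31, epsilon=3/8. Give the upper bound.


Var(Xbar) = Var(X)/n = 1/31
Chebyshev: P(|Xbar-mu| >= 3/8) <= Var(Xbar)/(3/8)^2 = (1/31)/(9/64) = 64/279

64/279


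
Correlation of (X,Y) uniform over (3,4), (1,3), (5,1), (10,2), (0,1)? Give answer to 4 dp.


Cov(X,Y) = -0.3600, Var(X) = 12.5600, Var(Y) = 1.3600
rho = Cov/(sqrt(VarX)*sqrt(VarY)) = -0.0871

-0.0871


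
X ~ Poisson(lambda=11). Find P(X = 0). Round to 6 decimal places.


P(X=0) = e^(-11) * 11^0 / 0!
≈ 0.00001670170079 * 1 / 1
≈ 0.000017

0.000017


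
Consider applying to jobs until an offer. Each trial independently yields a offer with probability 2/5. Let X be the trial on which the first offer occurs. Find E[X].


For geometric (trials until first success), E[X] = 1/p = 1/(2/5) = 5/2

5/2


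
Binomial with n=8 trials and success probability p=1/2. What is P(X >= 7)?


P(X>=7) = P(X=7) + P(X=8)
= 1/32 + 1/256
= 9/256

9/256


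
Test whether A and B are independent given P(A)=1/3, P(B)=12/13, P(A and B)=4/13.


P(A)*P(B) = 1/3*12/13 = 4/13
P(A∩B) = 4/13, which equals P(A)P(B), so independent

Yes, A and B are independent


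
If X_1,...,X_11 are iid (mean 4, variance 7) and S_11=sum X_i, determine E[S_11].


E[S_n] = n*E[X_1] = 11*4 = 44

44


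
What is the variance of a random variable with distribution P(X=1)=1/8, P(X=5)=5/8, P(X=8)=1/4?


E[X] = 21/4, E[X^2] = 127/4
Var(X) = E[X^2] - (E[X])^2 = 127/4 - (21/4)^2 = 67/16

67/16


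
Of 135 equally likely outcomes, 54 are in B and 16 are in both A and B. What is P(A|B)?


P(A|B) = P(A∩B)/P(B) = (16/135)/(54/135) = 16/54 = 8/27

8/27


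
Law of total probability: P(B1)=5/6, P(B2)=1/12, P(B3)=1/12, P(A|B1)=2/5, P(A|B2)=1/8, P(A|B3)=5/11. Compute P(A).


P(A) = P(A|B1)P(B1) + P(A|B2)P(B2) + P(A|B3)P(B3)
= 2/5*5/6 + 1/8*1/12 + 5/11*1/12
= 1/3 + 1/96 + 5/132 = 403/1056

403/1056


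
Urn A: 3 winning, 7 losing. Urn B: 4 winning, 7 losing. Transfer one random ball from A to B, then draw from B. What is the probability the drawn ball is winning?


P(transfer winning) = 3/10; P(transfer losing) = 7/10
If winning transferred: Urn II has 5 winning of 12, so P(winning|winning moved) = 5/12
If losing transferred: Urn II has 4 winning of 12, so P(winning|losing moved) = 1/3
By total probability: P(winning) = 3/10*5/12 + 7/10*1/3 = 43/120

43/120


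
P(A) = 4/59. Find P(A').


P(A') = 1 - P(A) = 1 - 4/59 = 55/59

55/59


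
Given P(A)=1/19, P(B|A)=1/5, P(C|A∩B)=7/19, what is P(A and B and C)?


P(A∩B∩C) = P(A) * P(B|A) * P(C|A∩B)
= 1/19 * 1/5 * 7/19
= 1/95 * 7/19 = 7/1805

7/1805


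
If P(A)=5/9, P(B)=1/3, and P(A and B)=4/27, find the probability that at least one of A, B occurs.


P(A∪B) = P(A) + P(B) - P(A∩B)
= 5/9 + 1/3 - 4/27 = 20/27

20/27


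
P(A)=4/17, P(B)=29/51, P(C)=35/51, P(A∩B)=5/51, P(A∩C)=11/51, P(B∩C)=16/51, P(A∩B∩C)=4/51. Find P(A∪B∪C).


P(A∪B∪C) = P(A)+P(B)+P(C) - P(AB)-P(AC)-P(BC) + P(ABC)
= 4/17+29/51+35/51 - 5/51-11/51-16/51 + 4/51
= 16/17

16/17


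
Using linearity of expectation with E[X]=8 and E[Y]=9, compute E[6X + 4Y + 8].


E[6X + 4Y + 8] = 6*E[X] + 4*E[Y] + 8
= (6)*(8) + (4)*(9) + (8)
= 48 + 36 + 8 = 92

92


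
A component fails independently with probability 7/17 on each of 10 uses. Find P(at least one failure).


P(at least one) = 1 - P(none)
P(none) = (1 - 7/17)^10 = (10/17)^10 = 10000000000/2015993900449
P(at least one) = 1 - 10000000000/2015993900449 = 2005993900449/2015993900449

2005993900449/2015993900449


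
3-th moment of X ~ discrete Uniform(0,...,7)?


E[X^3] = (1/8) * sum(x^3 for x=0..7)
= 784/8 = 98

98


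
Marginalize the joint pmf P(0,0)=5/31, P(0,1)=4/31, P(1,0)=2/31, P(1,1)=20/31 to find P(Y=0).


P(Y=0) = P(0,0)+P(1,0) = 5/31 + 2/31 = 7/31

7/31


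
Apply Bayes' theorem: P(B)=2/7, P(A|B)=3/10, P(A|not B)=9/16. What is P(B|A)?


P(A) = P(A|B)P(B) + P(A|B')P(B') = 3/10*2/7 + 9/16*5/7 = 39/80
P(B|A) = P(A|B)P(B)/P(A) = (3/35)/(39/80) = 16/91

16/91


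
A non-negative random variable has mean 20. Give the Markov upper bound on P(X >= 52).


Markov: P(X >= a) <= E[X]/a
P(X >= 52) <= 20/52 = 5/13

5/13


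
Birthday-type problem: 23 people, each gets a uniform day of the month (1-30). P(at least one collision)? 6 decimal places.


P(all different) = prod((30-i)/30 for i=0..22) = 0.000006
P(at least one match) = 1 - 0.000006 = 0.999994

0.999994


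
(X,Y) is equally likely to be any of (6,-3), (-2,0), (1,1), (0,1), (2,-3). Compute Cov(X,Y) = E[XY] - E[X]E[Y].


E[X]=7/5, E[Y]=-4/5, E[XY]=-23/5
Cov(X,Y) = E[XY] - E[X]E[Y] = -23/5 - 7/5*-4/5 = -87/25

-87/25


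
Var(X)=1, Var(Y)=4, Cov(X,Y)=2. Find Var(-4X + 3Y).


Var(-4X + 3Y) = (-4)^2*Var(X) + 3^2*Var(Y) + 2*(-4)*3*Cov(X,Y)
= 16*1 + 9*4 - 24*2
= 16 + 36 - 48 = 4

4


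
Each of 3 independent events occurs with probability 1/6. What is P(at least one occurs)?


P(at least one) = 1 - P(none)
P(none) = (1 - 1/6)^3 = (5/6)^3 = 125/216
P(at least one) = 1 - 125/216 = 91/216

91/216


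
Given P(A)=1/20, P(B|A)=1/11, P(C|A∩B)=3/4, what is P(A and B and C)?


P(A∩B∩C) = P(A) * P(B|A) * P(C|A∩B)
= 1/20 * 1/11 * 3/4
= 1/220 * 3/4 = 3/880

3/880


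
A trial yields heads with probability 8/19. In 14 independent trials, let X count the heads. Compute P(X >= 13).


P(X>=13) = P(X=13) + P(X=14)
= 84662395338752/799006685782884121 + 4398046511104/799006685782884121
= 89060441849856/799006685782884121

89060441849856/799006685782884121


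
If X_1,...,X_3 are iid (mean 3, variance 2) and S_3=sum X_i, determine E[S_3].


E[S_n] = n*E[X_1] = 3*3 = 9

9


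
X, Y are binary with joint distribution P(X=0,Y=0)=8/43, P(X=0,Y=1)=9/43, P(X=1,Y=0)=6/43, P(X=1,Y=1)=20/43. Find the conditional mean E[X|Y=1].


P(Y=1) = 29/43
E[X|Y=1] = (0*9 + 1*20)/29 = 20/29

20/29


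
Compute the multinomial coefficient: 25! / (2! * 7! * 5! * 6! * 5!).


25! = 15511210043330985984000000
Denominator: 2!=2 * 7!=5040 * 5!=120 * 6!=720 * 5!=120
Coefficient = 15511210043330985984000000 / 104509440000 = 148419224553600

148419224553600


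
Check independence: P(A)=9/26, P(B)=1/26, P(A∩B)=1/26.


P(A)*P(B) = 9/26*1/26 = 9/676
P(A∩B) = 1/26 != 9/676, so not independent

No, A and B are not independent


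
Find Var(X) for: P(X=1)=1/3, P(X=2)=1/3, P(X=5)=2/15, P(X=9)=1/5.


E[X] = 52/15, E[X^2] = 106/5
Var(X) = E[X^2] - (E[X])^2 = 106/5 - (52/15)^2 = 2066/225

2066/225


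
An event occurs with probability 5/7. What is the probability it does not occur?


P(A') = 1 - P(A) = 1 - 5/7 = 2/7

2/7


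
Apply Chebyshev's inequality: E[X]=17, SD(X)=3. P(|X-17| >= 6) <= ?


k = 6/3 = 2
Chebyshev: P(|X-mu| >= k*sigma) <= 1/k^2 = 1/2^2 = 1/4

1/4


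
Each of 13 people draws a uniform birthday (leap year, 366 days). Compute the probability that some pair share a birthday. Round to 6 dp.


P(all different) = prod((366-i)/366 for i=0..12) = 0.806071
P(at least one match) = 1 - 0.806071 = 0.193929

0.193929


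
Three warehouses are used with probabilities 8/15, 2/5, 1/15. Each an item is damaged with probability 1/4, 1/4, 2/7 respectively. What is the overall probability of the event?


P(A) = P(A|B1)P(B1) + P(A|B2)P(B2) + P(A|B3)P(B3)
= 1/4*8/15 + 1/4*2/5 + 2/7*1/15
= 2/15 + 1/10 + 2/105 = 53/210

53/210


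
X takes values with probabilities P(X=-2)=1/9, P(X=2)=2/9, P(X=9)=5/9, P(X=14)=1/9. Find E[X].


E[X] = sum(x * P(x))
= -2*1/9 + 2*2/9 + 9*5/9 + 14*1/9
= 61/9

61/9


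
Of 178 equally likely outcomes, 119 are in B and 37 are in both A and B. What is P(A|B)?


P(A|B) = P(A∩B)/P(B) = (37/178)/(119/178) = 37/119

37/119


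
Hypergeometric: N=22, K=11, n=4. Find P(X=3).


P(X=3) = C(11,3)*C(11,1) / C(22,4)
= 165*11 / 7315
= 1815/7315 = 33/133

33/133


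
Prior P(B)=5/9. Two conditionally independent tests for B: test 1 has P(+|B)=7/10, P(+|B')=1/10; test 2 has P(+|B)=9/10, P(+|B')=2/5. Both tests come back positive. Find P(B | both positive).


After test 1: P(+) = 7/10*5/9 + 1/10*4/9 = 13/30
P(B|+) = (7/18)/(13/30) = 35/39
After test 2 (use post1 as new prior): P(+) = 9/10*35/39 + 2/5*4/39 = 331/390
P(B|+,+) = (21/26)/(331/390) = 315/331

315/331


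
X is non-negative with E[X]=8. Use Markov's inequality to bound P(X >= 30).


Markov: P(X >= a) <= E[X]/a
P(X >= 30) <= 8/30 = 4/15

4/15


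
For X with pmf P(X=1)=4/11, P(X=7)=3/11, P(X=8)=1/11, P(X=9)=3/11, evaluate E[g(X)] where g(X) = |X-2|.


E[|X-2|] = sum(g(x)*P(x))
= 1*4/11 + 5*3/11 + 6*1/11 + 7*3/11
= 46/11

46/11


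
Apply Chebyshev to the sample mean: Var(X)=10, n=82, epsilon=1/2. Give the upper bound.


Var(Xbar) = Var(X)/n = 10/82
Chebyshev: P(|Xbar-mu| >= 1/2) <= Var(Xbar)/(1/2)^2 = (5/41)/(1/4) = 20/41

20/41


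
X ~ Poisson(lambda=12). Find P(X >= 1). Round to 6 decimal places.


P(X>=1) = 1 - P(X<=0) = 1 - (e^(-12)*12^0/0!)
≈ 1 - 0.0000061442 = 0.9999938558
≈ 0.999994

0.999994


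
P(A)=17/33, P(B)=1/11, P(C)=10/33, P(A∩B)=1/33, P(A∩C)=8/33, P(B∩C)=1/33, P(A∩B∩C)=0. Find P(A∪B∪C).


P(A∪B∪C) = P(A)+P(B)+P(C) - P(AB)-P(AC)-P(BC) + P(ABC)
= 17/33+1/11+10/33 - 1/33-8/33-1/33 + 0
= 20/33

20/33


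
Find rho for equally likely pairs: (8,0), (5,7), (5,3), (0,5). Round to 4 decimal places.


Cov(X,Y) = -4.3750, Var(X) = 8.2500, Var(Y) = 6.6875
rho = Cov/(sqrt(VarX)*sqrt(VarY)) = -0.5890

-0.5890


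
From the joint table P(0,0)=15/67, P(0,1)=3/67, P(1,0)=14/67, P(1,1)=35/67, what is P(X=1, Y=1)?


Read from table: P(X=1, Y=1) = 35/67

35/67


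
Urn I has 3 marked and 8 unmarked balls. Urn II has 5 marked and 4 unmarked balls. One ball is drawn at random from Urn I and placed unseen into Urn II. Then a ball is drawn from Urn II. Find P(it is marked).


P(transfer marked) = 3/11; P(transfer unmarked) = 8/11
If marked transferred: Urn II has 6 marked of 10, so P(marked|marked moved) = 3/5
If unmarked transferred: Urn II has 5 marked of 10, so P(marked|unmarked moved) = 1/2
By total probability: P(marked) = 3/11*3/5 + 8/11*1/2 = 29/55

29/55


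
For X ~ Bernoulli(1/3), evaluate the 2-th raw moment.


For Bernoulli: X in {0,1}
E[X^2] = 0^2*(1-1/3) + 1^2*1/3 = 1/3

1/3


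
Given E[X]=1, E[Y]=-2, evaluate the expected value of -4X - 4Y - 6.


E[-4X - 4Y - 6] = -4*E[X] - 4*E[Y] - 6
= (-4)*(1) + (-4)*(-2) + (-6)
= -4 + 8 - 6 = -2

-2


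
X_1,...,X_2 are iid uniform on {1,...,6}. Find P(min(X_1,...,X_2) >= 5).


P(min >= 5) = P(all X_i >= 5) = (P(X_1 >= 5))^2
= (2/6)^2 = (1/3)^2 = 1/9

1/9


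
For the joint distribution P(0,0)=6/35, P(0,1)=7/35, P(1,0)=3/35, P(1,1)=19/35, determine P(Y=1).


P(Y=1) = P(0,1)+P(1,1) = 7/35 + 19/35 = 26/35

26/35


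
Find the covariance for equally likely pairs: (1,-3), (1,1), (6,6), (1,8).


E[X]=9/4, E[Y]=3, E[XY]=21/2
Cov(X,Y) = E[XY] - E[X]E[Y] = 21/2 - 9/4*3 = 15/4

15/4


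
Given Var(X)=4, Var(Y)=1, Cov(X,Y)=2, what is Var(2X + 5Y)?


Var(2X + 5Y) = 2^2*Var(X) + 5^2*Var(Y) + 2*2*5*Cov(X,Y)
= 4*4 + 25*1 + 20*2
= 16 + 25 + 40 = 81

81


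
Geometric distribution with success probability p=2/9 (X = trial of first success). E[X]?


For geometric (trials until first success), E[X] = 1/p = 1/(2/9) = 9/2

9/2


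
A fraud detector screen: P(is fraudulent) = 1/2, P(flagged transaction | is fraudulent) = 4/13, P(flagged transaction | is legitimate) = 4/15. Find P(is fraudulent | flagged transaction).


P(A) = P(A|B)P(B) + P(A|B')P(B') = 4/13*1/2 + 4/15*1/2 = 56/195
P(B|A) = P(A|B)P(B)/P(A) = (2/13)/(56/195) = 15/28

15/28


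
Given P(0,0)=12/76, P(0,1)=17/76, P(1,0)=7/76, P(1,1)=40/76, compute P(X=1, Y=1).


Read from table: P(X=1, Y=1) = 40/76 = 10/19

10/19


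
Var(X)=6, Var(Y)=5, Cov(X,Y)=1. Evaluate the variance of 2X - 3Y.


Var(2X - 3Y) = 2^2*Var(X) + (-3)^2*Var(Y) + 2*2*(-3)*Cov(X,Y)
= 4*6 + 9*5 - 12*1
= 24 + 45 - 12 = 57

57


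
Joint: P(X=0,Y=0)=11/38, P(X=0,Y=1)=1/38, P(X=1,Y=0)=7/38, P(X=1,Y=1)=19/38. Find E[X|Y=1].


P(Y=1) = 20/38
E[X|Y=1] = (0*1 + 1*19)/20 = 19/20

19/20


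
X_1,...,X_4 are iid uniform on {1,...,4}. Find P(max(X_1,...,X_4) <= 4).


P(max <= 4) = P(all X_i <= 4) = (P(X_1 <= 4))^4
= (4/4)^4 = 1^4 = 1

1


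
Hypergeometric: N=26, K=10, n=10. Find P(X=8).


P(X=8) = C(10,8)*C(16,2) / C(26,10)
= 45*120 / 5311735
= 5400/5311735 = 1080/1062347

1080/1062347


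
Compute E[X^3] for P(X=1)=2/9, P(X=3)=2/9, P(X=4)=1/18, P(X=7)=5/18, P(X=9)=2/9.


E[X^3] = sum(g(x)*P(x))
= 1*2/9 + 27*2/9 + 64*1/18 + 343*5/18 + 729*2/9
= 4807/18

4807/18


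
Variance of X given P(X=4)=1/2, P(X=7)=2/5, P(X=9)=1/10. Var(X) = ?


E[X] = 57/10, E[X^2] = 357/10
Var(X) = E[X^2] - (E[X])^2 = 357/10 - (57/10)^2 = 321/100

321/100


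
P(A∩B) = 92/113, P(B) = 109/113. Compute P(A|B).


P(A|B) = P(A∩B)/P(B) = (92/113)/(109/113) = 92/109

92/109


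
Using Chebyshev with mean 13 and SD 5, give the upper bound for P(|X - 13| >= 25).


k = 25/5 = 5
Chebyshev: P(|X-mu| >= k*sigma) <= 1/k^2 = 1/5^2 = 1/25

1/25


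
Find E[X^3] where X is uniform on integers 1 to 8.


E[X^3] = (1/8) * sum(x^3 for x=1..8)
= 1296/8 = 162

162


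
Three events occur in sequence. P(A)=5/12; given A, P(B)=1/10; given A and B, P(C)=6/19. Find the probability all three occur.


P(A∩B∩C) = P(A) * P(B|A) * P(C|A∩B)
= 5/12 * 1/10 * 6/19
= 1/24 * 6/19 = 1/76

1/76


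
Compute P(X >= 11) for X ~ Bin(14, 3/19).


P(X>=11) = P(X=11) + P(X=12) + P(X=13) + P(X=14)
= 264116256768/799006685782884121 + 12380449536/799006685782884121 + 357128352/799006685782884121 + 4782969/799006685782884121
= 276858617625/799006685782884121

276858617625/799006685782884121


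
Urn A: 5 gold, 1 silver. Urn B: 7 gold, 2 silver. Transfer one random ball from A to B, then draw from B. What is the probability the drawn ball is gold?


P(transfer gold) = 5/6; P(transfer silver) = 1/6
If gold transferred: Urn II has 8 gold of 10, so P(gold|gold moved) = 4/5
If silver transferred: Urn II has 7 gold of 10, so P(gold|silver moved) = 7/10
By total probability: P(gold) = 5/6*4/5 + 1/6*7/10 = 47/60

47/60


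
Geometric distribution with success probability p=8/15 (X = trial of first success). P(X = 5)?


P(X=5) = (1-p)^4 * p = (7/15)^4 * 8/15
= 2401/50625 * 8/15 = 19208/759375

19208/759375


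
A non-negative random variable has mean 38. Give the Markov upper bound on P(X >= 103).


Markov: P(X >= a) <= E[X]/a
P(X >= 103) <= 38/103

38/103


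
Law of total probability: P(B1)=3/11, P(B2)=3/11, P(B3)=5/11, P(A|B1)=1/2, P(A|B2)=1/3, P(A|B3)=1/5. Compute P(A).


P(A) = P(A|B1)P(B1) + P(A|B2)P(B2) + P(A|B3)P(B3)
= 1/2*3/11 + 1/3*3/11 + 1/5*5/11
= 3/22 + 1/11 + 1/11 = 7/22

7/22


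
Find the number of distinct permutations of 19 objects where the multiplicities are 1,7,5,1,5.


19! = 121645100408832000
Denominator: 1!=1 * 7!=5040 * 5!=120 * 1!=1 * 5!=120
Coefficient = 121645100408832000 / 72576000 = 1676106432

1676106432


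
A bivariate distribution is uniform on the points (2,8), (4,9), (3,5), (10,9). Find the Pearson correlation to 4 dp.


Cov(X,Y) = 2.4375, Var(X) = 9.6875, Var(Y) = 2.6875
rho = Cov/(sqrt(VarX)*sqrt(VarY)) = 0.4777

0.4777


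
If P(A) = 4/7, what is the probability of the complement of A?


P(A') = 1 - P(A) = 1 - 4/7 = 3/7

3/7


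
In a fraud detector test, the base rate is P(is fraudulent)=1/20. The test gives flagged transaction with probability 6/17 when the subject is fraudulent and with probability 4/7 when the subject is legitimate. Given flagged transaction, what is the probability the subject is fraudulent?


P(A) = P(A|B)P(B) + P(A|B')P(B') = 6/17*1/20 + 4/7*19/20 = 667/1190
P(B|A) = P(A|B)P(B)/P(A) = (3/170)/(667/1190) = 21/667

21/667


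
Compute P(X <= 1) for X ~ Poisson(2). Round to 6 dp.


P(X<=1) = e^(-2)*2^0/0! + e^(-2)*2^1/1!
≈ 0.1353352832 + 0.2706705665
= 0.4060058497
≈ 0.406006

0.406006


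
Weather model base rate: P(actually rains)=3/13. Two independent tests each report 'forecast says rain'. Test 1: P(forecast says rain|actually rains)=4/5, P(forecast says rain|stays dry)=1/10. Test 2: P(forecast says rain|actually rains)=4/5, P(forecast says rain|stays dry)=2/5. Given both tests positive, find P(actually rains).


After test 1: P(+) = 4/5*3/13 + 1/10*10/13 = 17/65
P(B|+) = (12/65)/(17/65) = 12/17
After test 2 (use post1 as new prior): P(+) = 4/5*12/17 + 2/5*5/17 = 58/85
P(B|+,+) = (48/85)/(58/85) = 24/29

24/29


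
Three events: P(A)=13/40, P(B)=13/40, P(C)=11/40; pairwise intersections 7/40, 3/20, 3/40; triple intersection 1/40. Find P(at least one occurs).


P(A∪B∪C) = P(A)+P(B)+P(C) - P(AB)-P(AC)-P(BC) + P(ABC)
= 13/40+13/40+11/40 - 7/40-3/20-3/40 + 1/40
= 11/20

11/20


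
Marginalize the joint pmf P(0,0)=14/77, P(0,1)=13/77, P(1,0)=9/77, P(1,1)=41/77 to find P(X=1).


P(X=1) = P(1,0)+P(1,1) = 9/77 + 41/77 = 50/77

50/77


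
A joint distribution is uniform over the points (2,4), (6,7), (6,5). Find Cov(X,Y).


E[X]=14/3, E[Y]=16/3, E[XY]=80/3
Cov(X,Y) = E[XY] - E[X]E[Y] = 80/3 - 14/3*16/3 = 16/9

16/9


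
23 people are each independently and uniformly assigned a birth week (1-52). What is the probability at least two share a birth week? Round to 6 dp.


P(all different) = prod((52-i)/52 for i=0..22) = 0.003105
P(at least one match) = 1 - 0.003105 = 0.996895

0.996895


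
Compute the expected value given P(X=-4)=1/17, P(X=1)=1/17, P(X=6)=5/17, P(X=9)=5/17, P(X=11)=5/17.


E[X] = sum(x * P(x))
= -4*1/17 + 1*1/17 + 6*5/17 + 9*5/17 + 11*5/17
= 127/17

127/17


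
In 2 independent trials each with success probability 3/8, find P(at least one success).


P(at least one) = 1 - P(none)
P(none) = (1 - 3/8)^2 = (5/8)^2 = 25/64
P(at least one) = 1 - 25/64 = 39/64

39/64


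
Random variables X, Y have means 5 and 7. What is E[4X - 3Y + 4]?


E[4X - 3Y + 4] = 4*E[X] - 3*E[Y] + 4
= (4)*(5) + (-3)*(7) + (4)
= 20 - 21 + 4 = 3

3


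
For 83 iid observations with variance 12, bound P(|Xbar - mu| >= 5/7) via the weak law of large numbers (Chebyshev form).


Var(Xbar) = Var(X)/n = 12/83
Chebyshev: P(|Xbar-mu| >= 5/7) <= Var(Xbar)/(5/7)^2 = (12/83)/(25/49) = 588/2075

588/2075


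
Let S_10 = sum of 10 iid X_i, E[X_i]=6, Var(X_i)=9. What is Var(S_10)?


By independence, Var(S_n) = n*Var(X_1) = 10*9 = 90

90


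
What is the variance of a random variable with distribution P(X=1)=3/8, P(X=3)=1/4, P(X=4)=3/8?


E[X] = 21/8, E[X^2] = 69/8
Var(X) = E[X^2] - (E[X])^2 = 69/8 - (21/8)^2 = 111/64

111/64


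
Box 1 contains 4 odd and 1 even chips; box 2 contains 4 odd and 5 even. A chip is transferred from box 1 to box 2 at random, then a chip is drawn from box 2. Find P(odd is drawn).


P(transfer odd) = 4/5; P(transfer even) = 1/5
If odd transferred: Urn II has 5 odd of 10, so P(odd|odd moved) = 1/2
If even transferred: Urn II has 4 odd of 10, so P(odd|even moved) = 2/5
By total probability: P(odd) = 4/5*1/2 + 1/5*2/5 = 12/25

12/25


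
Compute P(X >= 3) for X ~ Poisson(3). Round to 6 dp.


P(X>=3) = 1 - P(X<=2) = 1 - (e^(-3)*3^0/0! + e^(-3)*3^1/1! + e^(-3)*3^2/2!)
≈ 1 - (0.0497870684 + 0.1493612051 + 0.2240418077)
= 1 - 0.4231900812 = 0.5768099188
≈ 0.576810

0.576810


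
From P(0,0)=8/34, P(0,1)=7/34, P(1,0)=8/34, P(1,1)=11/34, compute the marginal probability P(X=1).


P(X=1) = P(1,0)+P(1,1) = 8/34 + 11/34 = 19/34

19/34


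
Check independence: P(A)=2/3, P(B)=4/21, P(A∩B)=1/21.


P(A)*P(B) = 2/3*4/21 = 8/63
P(A∩B) = 1/21 != 8/63, so not independent

No, A and B are not independent


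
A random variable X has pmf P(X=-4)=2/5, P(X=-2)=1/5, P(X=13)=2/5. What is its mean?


E[X] = sum(x * P(x))
= -4*2/5 - 2*1/5 + 13*2/5
= 16/5

16/5


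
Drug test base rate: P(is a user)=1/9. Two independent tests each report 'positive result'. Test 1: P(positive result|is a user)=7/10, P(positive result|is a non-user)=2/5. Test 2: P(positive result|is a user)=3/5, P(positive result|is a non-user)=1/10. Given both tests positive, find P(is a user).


After test 1: P(+) = 7/10*1/9 + 2/5*8/9 = 13/30
P(B|+) = (7/90)/(13/30) = 7/39
After test 2 (use post1 as new prior): P(+) = 3/5*7/39 + 1/10*32/39 = 37/195
P(B|+,+) = (7/65)/(37/195) = 21/37

21/37


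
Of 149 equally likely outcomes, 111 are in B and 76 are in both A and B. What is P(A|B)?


P(A|B) = P(A∩B)/P(B) = (76/149)/(111/149) = 76/111

76/111


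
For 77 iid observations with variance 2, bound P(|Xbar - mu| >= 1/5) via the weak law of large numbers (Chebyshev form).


Var(Xbar) = Var(X)/n = 2/77
Chebyshev: P(|Xbar-mu| >= 1/5) <= Var(Xbar)/(1/5)^2 = (2/77)/(1/25) = 50/77

50/77


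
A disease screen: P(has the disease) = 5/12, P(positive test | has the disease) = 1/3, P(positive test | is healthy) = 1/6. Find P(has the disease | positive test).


P(A) = P(A|B)P(B) + P(A|B')P(B') = 1/3*5/12 + 1/6*7/12 = 17/72
P(B|A) = P(A|B)P(B)/P(A) = (5/36)/(17/72) = 10/17

10/17


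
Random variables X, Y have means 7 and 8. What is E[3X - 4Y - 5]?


E[3X - 4Y - 5] = 3*E[X] - 4*E[Y] - 5
= (3)*(7) + (-4)*(8) + (-5)
= 21 - 32 - 5 = -16

-16


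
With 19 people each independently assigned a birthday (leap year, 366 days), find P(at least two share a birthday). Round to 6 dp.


P(all different) = prod((366-i)/366 for i=0..18) = 0.621705
P(at least one match) = 1 - 0.621705 = 0.378295

0.378295


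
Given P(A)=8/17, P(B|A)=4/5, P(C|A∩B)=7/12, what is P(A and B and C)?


P(A∩B∩C) = P(A) * P(B|A) * P(C|A∩B)
= 8/17 * 4/5 * 7/12
= 32/85 * 7/12 = 56/255

56/255


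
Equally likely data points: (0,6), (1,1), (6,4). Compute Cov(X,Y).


E[X]=7/3, E[Y]=11/3, E[XY]=25/3
Cov(X,Y) = E[XY] - E[X]E[Y] = 25/3 - 7/3*11/3 = -2/9

-2/9


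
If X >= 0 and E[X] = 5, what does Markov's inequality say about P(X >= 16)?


Markov: P(X >= a) <= E[X]/a
P(X >= 16) <= 5/16

5/16


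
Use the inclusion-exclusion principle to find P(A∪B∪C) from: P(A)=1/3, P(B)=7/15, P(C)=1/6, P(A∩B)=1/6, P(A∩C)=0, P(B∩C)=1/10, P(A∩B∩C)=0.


P(A∪B∪C) = P(A)+P(B)+P(C) - P(AB)-P(AC)-P(BC) + P(ABC)
= 1/3+7/15+1/6 - 1/6-0-1/10 + 0
= 7/10

7/10


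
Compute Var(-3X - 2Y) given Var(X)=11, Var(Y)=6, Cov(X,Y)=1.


Var(-3X - 2Y) = (-3)^2*Var(X) + (-2)^2*Var(Y) + 2*(-3)*(-2)*Cov(X,Y)
= 9*11 + 4*6 + 12*1
= 99 + 24 + 12 = 135

135


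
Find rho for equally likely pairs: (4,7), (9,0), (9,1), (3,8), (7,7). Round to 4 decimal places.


Cov(X,Y) = -7.4400, Var(X) = 6.2400, Var(Y) = 11.4400
rho = Cov/(sqrt(VarX)*sqrt(VarY)) = -0.8806

-0.8806


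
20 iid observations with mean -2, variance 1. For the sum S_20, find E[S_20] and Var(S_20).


E[S_n] = n*mu = 20*-2 = -40
Var(S_n) = n*sigma^2 = 20*1 = 20

E[S_20]=-40, Var(S_20)=20


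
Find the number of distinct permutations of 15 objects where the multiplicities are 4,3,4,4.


15! = 1307674368000
Denominator: 4!=24 * 3!=6 * 4!=24 * 4!=24
Coefficient = 1307674368000 / 82944 = 15765750

15765750


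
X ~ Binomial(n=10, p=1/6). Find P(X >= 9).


P(X>=9) = P(X=9) + P(X=10)
= 25/30233088 + 1/60466176
= 17/20155392

17/20155392


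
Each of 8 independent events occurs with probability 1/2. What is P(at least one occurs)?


P(at least one) = 1 - P(none)
P(none) = (1 - 1/2)^8 = (1/2)^8 = 1/256
P(at least one) = 1 - 1/256 = 255/256

255/256


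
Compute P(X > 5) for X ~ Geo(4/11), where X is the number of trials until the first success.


P(X > 5) = P(first 5 trials all fail) = (1-p)^5 = (7/11)^5 = 16807/161051

16807/161051


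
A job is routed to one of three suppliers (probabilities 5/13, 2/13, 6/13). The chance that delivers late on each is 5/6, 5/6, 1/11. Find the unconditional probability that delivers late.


P(A) = P(A|B1)P(B1) + P(A|B2)P(B2) + P(A|B3)P(B3)
= 5/6*5/13 + 5/6*2/13 + 1/11*6/13
= 25/78 + 5/39 + 6/143 = 421/858

421/858


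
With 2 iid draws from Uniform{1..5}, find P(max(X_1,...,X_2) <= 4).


P(max <= 4) = P(all X_i <= 4) = (P(X_1 <= 4))^2
= (4/5)^2 = 16/25

16/25


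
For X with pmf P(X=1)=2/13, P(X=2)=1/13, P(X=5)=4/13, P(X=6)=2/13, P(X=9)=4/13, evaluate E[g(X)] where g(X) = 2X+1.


E[2X+1] = sum(g(x)*P(x))
= 3*2/13 + 5*1/13 + 11*4/13 + 13*2/13 + 19*4/13
= 157/13

157/13


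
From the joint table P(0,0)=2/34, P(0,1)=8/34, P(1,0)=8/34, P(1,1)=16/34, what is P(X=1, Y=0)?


Read from table: P(X=1, Y=0) = 8/34 = 4/17

4/17


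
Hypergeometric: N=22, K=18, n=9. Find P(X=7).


P(X=7) = C(18,7)*C(4,2) / C(22,9)
= 31824*6 / 497420
= 190944/497420 = 2808/7315

2808/7315


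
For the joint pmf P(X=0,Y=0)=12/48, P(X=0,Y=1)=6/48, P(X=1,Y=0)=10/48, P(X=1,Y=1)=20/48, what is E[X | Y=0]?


P(Y=0) = 22/48
E[X|Y=0] = (0*12 + 1*10)/22 = 10/22 = 5/11

5/11


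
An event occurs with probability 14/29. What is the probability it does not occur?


P(A') = 1 - P(A) = 1 - 14/29 = 15/29

15/29


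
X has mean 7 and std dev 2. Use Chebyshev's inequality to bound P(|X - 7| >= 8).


k = 8/2 = 4
Chebyshev: P(|X-mu| >= k*sigma) <= 1/k^2 = 1/4^2 = 1/16

1/16


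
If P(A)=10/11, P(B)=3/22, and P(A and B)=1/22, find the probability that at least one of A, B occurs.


P(A∪B) = P(A) + P(B) - P(A∩B)
= 10/11 + 3/22 - 1/22 = 1

1


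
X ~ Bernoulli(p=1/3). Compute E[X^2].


For Bernoulli: X in {0,1}
E[X^2] = 0^2*(1-1/3) + 1^2*1/3 = 1/3

1/3


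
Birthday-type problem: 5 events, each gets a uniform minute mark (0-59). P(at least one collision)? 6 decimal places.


P(all different) = prod((60-i)/60 for i=0..4) = 0.842826
P(at least one match) = 1 - 0.842826 = 0.157174

0.157174


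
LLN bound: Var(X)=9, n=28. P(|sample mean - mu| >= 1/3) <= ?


Var(Xbar) = Var(X)/n = 9/28
Chebyshev: P(|Xbar-mu| >= 1/3) <= Var(Xbar)/(1/3)^2 = (9/28)/(1/9) = 81/28
Bound exceeds 1, so trivial bound: 1

1


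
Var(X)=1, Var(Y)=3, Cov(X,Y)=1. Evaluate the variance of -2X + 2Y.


Var(-2X + 2Y) = (-2)^2*Var(X) + 2^2*Var(Y) + 2*(-2)*2*Cov(X,Y)
= 4*1 + 4*3 - 8*1
= 4 + 12 - 8 = 8

8


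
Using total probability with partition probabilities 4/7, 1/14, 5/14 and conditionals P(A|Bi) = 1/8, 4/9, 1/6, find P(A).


P(A) = P(A|B1)P(B1) + P(A|B2)P(B2) + P(A|B3)P(B3)
= 1/8*4/7 + 4/9*1/14 + 1/6*5/14
= 1/14 + 2/63 + 5/84 = 41/252

41/252


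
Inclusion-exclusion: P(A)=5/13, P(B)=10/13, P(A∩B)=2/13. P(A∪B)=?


P(A∪B) = P(A) + P(B) - P(A∩B)
= 5/13 + 10/13 - 2/13 = 1

1


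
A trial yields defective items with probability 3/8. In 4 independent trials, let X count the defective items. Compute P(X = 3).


P(X=3) = C(4,3) * p^3 * (1-p)^1
= 4 * 27/512 * 5/8
= 135/1024

135/1024


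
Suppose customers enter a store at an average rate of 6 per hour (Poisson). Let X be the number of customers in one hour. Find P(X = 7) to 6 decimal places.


P(X=7) = e^(-6) * 6^7 / 7!
≈ 0.002478752177 * 279936 / 5040
≈ 0.137677

0.137677


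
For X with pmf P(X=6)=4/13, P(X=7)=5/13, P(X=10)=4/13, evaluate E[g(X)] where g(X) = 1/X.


E[1/X] = sum(g(x)*P(x))
= 1/6*4/13 + 1/7*5/13 + 1/10*4/13
= 187/1365

187/1365


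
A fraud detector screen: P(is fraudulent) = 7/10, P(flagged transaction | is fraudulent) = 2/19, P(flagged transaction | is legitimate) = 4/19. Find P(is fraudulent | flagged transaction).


P(A) = P(A|B)P(B) + P(A|B')P(B') = 2/19*7/10 + 4/19*3/10 = 13/95
P(B|A) = P(A|B)P(B)/P(A) = (7/95)/(13/95) = 7/13

7/13


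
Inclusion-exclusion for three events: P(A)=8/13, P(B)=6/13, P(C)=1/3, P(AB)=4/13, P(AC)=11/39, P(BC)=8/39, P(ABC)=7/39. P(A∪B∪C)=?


P(A∪B∪C) = P(A)+P(B)+P(C) - P(AB)-P(AC)-P(BC) + P(ABC)
= 8/13+6/13+1/3 - 4/13-11/39-8/39 + 7/39
= 31/39

31/39


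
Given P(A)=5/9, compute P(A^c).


P(A') = 1 - P(A) = 1 - 5/9 = 4/9

4/9


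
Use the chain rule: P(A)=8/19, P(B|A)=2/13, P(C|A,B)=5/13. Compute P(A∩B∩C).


P(A∩B∩C) = P(A) * P(B|A) * P(C|A∩B)
= 8/19 * 2/13 * 5/13
= 16/247 * 5/13 = 80/3211

80/3211


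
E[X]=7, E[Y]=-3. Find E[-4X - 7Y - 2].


E[-4X - 7Y - 2] = -4*E[X] - 7*E[Y] - 2
= (-4)*(7) + (-7)*(-3) + (-2)
= -28 + 21 - 2 = -9

-9


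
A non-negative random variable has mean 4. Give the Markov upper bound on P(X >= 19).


Markov: P(X >= a) <= E[X]/a
P(X >= 19) <= 4/19

4/19


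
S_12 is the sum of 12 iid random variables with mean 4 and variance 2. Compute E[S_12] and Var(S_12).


E[S_n] = n*mu = 12*4 = 48
Var(S_n) = n*sigma^2 = 12*2 = 24

E[S_12]=48, Var(S_12)=24


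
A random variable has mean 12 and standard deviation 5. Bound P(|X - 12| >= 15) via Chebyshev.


k = 15/5 = 3
Chebyshev: P(|X-mu| >= k*sigma) <= 1/k^2 = 1/3^2 = 1/9

1/9


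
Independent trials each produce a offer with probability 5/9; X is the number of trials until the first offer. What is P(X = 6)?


P(X=6) = (1-p)^5 * p = (4/9)^5 * 5/9
= 1024/59049 * 5/9 = 5120/531441

5120/531441


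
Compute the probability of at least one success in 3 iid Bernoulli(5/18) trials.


P(at least one) = 1 - P(none)
P(none) = (1 - 5/18)^3 = (13/18)^3 = 2197/5832
P(at least one) = 1 - 2197/5832 = 3635/5832

3635/5832


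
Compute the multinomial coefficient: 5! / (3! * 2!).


5! = 120
Denominator: 3!=6 * 2!=2
Coefficient = 120 / 12 = 10

10


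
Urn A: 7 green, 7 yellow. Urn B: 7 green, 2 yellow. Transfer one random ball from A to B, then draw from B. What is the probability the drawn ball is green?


P(transfer green) = 7/14 = 1/2; P(transfer yellow) = 1/2
If green transferred: Urn II has 8 green of 10, so P(green|green moved) = 4/5
If yellow transferred: Urn II has 7 green of 10, so P(green|yellow moved) = 7/10
By total probability: P(green) = 1/2*4/5 + 1/2*7/10 = 3/4

3/4


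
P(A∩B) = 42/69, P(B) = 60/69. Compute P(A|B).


P(A|B) = P(A∩B)/P(B) = (42/69)/(60/69) = 42/60 = 7/10

7/10


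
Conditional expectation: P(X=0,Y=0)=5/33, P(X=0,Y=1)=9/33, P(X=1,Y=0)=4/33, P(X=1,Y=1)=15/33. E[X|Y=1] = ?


P(Y=1) = 24/33
E[X|Y=1] = (0*9 + 1*15)/24 = 15/24 = 5/8

5/8


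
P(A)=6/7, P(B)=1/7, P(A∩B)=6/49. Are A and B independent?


P(A)*P(B) = 6/7*1/7 = 6/49
P(A∩B) = 6/49, which equals P(A)P(B), so independent

Yes, A and B are independent


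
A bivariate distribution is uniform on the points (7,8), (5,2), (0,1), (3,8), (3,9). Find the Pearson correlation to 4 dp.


Cov(X,Y) = 3.2400, Var(X) = 5.4400, Var(Y) = 11.4400
rho = Cov/(sqrt(VarX)*sqrt(VarY)) = 0.4107

0.4107


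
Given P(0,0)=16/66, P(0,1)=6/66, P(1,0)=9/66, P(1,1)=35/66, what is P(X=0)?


P(X=0) = P(0,0)+P(0,1) = 16/66 + 6/66 = 22/66 = 1/3

1/3


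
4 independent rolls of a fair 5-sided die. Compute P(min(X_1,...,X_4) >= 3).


P(min >= 3) = P(all X_i >= 3) = (P(X_1 >= 3))^4
= (3/5)^4 = 81/625

81/625


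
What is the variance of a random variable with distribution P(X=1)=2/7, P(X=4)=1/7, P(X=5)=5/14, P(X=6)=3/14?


E[X] = 55/14, E[X^2] = 269/14
Var(X) = E[X^2] - (E[X])^2 = 269/14 - (55/14)^2 = 741/196

741/196


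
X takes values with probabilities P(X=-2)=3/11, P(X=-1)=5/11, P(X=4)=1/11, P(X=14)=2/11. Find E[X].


E[X] = sum(x * P(x))
= -2*3/11 - 1*5/11 + 4*1/11 + 14*2/11
= 21/11

21/11


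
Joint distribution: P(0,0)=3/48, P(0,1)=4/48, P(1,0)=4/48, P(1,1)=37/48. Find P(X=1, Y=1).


Read from table: P(X=1, Y=1) = 37/48

37/48


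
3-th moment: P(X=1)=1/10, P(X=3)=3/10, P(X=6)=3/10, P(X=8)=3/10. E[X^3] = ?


E[X^3] = sum(x^3 * P(x))
= 1*1/10 + 27*3/10 + 216*3/10 + 512*3/10
= 1133/5

1133/5


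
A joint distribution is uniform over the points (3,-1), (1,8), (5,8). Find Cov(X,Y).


E[X]=3, E[Y]=5, E[XY]=15
Cov(X,Y) = E[XY] - E[X]E[Y] = 15 - 3*5 = 0

0


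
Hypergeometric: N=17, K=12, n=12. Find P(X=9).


P(X=9) = C(12,9)*C(5,3) / C(17,12)
= 220*10 / 6188
= 2200/6188 = 550/1547

550/1547


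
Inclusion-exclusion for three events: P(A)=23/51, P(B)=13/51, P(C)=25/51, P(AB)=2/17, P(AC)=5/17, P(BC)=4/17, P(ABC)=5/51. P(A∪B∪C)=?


P(A∪B∪C) = P(A)+P(B)+P(C) - P(AB)-P(AC)-P(BC) + P(ABC)
= 23/51+13/51+25/51 - 2/17-5/17-4/17 + 5/51
= 11/17

11/17


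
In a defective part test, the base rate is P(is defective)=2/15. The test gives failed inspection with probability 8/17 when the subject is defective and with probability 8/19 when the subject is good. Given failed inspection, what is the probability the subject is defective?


P(A) = P(A|B)P(B) + P(A|B')P(B') = 8/17*2/15 + 8/19*13/15 = 2072/4845
P(B|A) = P(A|B)P(B)/P(A) = (16/255)/(2072/4845) = 38/259

38/259


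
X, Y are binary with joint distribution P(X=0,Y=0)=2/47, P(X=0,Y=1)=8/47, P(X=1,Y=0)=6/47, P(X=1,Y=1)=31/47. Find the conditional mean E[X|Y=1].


P(Y=1) = 39/47
E[X|Y=1] = (0*8 + 1*31)/39 = 31/39

31/39


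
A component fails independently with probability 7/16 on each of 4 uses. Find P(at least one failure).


P(at least one) = 1 - P(none)
P(none) = (1 - 7/16)^4 = (9/16)^4 = 6561/65536
P(at least one) = 1 - 6561/65536 = 58975/65536

58975/65536


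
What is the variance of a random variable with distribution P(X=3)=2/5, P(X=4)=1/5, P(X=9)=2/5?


E[X] = 28/5, E[X^2] = 196/5
Var(X) = E[X^2] - (E[X])^2 = 196/5 - (28/5)^2 = 196/25

196/25


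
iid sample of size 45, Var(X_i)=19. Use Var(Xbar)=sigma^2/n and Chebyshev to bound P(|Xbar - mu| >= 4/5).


Var(Xbar) = Var(X)/n = 19/45
Chebyshev: P(|Xbar-mu| >= 4/5) <= Var(Xbar)/(4/5)^2 = (19/45)/(16/25) = 95/144

95/144


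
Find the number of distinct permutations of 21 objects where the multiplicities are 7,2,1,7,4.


21! = 51090942171709440000
Denominator: 7!=5040 * 2!=2 * 1!=1 * 7!=5040 * 4!=24
Coefficient = 51090942171709440000 / 1219276800 = 41902660800

41902660800


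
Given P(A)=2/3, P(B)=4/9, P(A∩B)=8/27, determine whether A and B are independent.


P(A)*P(B) = 2/3*4/9 = 8/27
P(A∩B) = 8/27, which equals P(A)P(B), so independent

Yes, A and B are independent


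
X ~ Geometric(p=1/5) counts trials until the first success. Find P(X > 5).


P(X > 5) = P(first 5 trials all fail) = (1-p)^5 = (4/5)^5 = 1024/3125

1024/3125


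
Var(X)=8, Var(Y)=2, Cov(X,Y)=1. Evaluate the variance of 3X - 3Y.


Var(3X - 3Y) = 3^2*Var(X) + (-3)^2*Var(Y) + 2*3*(-3)*Cov(X,Y)
= 9*8 + 9*2 - 18*1
= 72 + 18 - 18 = 72

72


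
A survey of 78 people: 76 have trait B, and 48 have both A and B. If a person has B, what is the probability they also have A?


P(A|B) = P(A∩B)/P(B) = (48/78)/(76/78) = 48/76 = 12/19

12/19


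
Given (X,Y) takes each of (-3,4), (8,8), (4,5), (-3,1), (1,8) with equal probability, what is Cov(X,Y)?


E[X]=7/5, E[Y]=26/5, E[XY]=77/5
Cov(X,Y) = E[XY] - E[X]E[Y] = 77/5 - 7/5*26/5 = 203/25

203/25


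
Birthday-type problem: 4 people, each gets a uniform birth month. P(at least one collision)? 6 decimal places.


P(all different) = prod((12-i)/12 for i=0..3) = 0.572917
P(at least one match) = 1 - 0.572917 = 0.427083

0.427083
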